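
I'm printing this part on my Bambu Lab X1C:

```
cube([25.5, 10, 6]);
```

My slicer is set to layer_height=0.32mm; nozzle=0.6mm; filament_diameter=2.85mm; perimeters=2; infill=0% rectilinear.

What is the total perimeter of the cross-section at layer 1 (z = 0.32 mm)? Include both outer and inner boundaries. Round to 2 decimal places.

At z = 0.32 mm: the cube (footprint 25.5×10) is included at this height (perimeter 71.00 mm). Overall, the cross-section is a single solid region. Total boundary length (outer) = 71.00 mm.

71.00 mm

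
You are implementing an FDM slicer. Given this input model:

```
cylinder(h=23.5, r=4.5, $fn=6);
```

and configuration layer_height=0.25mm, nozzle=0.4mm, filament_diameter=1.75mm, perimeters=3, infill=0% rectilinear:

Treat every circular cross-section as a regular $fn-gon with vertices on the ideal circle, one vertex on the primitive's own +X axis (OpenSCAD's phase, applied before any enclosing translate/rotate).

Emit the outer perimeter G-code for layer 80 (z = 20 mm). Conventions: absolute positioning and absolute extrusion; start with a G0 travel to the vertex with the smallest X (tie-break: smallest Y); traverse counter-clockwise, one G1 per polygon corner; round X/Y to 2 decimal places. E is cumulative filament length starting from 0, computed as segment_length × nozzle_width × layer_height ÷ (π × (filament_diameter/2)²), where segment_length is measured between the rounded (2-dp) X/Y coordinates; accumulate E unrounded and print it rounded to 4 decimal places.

G0 X-4.50 Y0.00 Z20.00
G1 X-2.25 Y-3.90 E0.1872
G1 X2.25 Y-3.90 E0.3743
G1 X4.50 Y0.00 E0.5615
G1 X2.25 Y3.90 E0.7487
G1 X-2.25 Y3.90 E0.9358
G1 X-4.50 Y0.00 E1.1229

At z = 20 mm: the cylinder: section is a regular 6-gon, circumradius r=4.5. The outline is a single polygon with 6 vertices. Extrusion per mm of travel: 0.4 × 0.25 / (π × 0.875²) = 0.041575. Accumulating E over each segment gives final E = 1.1229.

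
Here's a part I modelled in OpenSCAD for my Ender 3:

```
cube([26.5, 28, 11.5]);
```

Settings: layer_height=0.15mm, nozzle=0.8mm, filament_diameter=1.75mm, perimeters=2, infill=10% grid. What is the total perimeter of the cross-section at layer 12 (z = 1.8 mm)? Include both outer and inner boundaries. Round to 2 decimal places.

109.00 mm

At z = 1.8 mm: the cube is present — its section is the full 26.5×28 rectangle (perimeter 109.00 mm). Overall, the cross-section is a single solid region. Total boundary length (outer) = 109.00 mm.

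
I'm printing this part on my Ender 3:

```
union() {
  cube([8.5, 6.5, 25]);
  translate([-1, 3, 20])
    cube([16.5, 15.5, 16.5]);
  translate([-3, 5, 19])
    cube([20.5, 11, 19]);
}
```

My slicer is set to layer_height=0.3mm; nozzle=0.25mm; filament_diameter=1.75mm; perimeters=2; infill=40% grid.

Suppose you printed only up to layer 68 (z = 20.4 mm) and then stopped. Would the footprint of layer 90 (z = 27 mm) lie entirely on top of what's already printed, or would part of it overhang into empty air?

Compare the two slices. At z = 20.4: the 8.5×6.5 cube contributes its full rectangle (area 55.25 mm²); the 16.5×15.5 cube at (-1, 3) contributes its full rectangle (area 255.75 mm²); the cube at (-3, 5) (footprint 20.5×11) is included at this height (area 225.50 mm²); Combining (union): the regions partially overlap — summed areas 536.50 mm² minus the doubly-counted overlap 211.25 mm² gives 325.25 mm² — area = 325.25 mm². At z = 27: the cube is not intersected at this z (z outside [0, 25]); the cube at (-1, 3) is present — its section is the full 16.5×15.5 rectangle (area 255.75 mm²); the cube at (-3, 5) (footprint 20.5×11) is included at this height (area 225.50 mm²); Combining (union): the regions partially overlap — summed areas 481.25 mm² minus the doubly-counted overlap 181.50 mm² gives 299.75 mm² — area = 299.75 mm². Checking containment: the cross-section at z = 27 is a subset of the cross-section at z = 20.4.

entirely on top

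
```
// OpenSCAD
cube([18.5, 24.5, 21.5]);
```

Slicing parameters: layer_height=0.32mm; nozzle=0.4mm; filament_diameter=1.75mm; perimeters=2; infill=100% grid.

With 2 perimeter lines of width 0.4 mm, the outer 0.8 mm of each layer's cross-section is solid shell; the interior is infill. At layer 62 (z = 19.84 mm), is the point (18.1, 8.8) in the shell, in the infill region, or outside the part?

shell

At z = 19.84 mm: the 18.5×24.5 cube contributes its full rectangle. Overall, the cross-section is a single solid region. The nearest boundary edge runs (18.50, 0.00)→(18.50, 24.50); distance from the point to it = 0.40 mm. The point is inside the cross-section, 0.40 mm from the nearest boundary — within the 0.8 mm shell band (2 × 0.4).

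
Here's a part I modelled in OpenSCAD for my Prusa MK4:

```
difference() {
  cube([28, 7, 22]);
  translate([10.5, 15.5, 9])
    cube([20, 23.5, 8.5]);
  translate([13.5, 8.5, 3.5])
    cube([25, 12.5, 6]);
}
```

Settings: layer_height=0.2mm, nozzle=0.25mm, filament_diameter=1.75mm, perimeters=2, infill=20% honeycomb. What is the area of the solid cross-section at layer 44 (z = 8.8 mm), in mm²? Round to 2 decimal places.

At z = 8.8 mm: the cube is present — its section is the full 28×7 rectangle (area 196.00 mm²); the cube at (10.5, 15.5) does not reach this height (z outside [9, 17.5]); the cube at (13.5, 8.5) is present — its section is the full 25×12.5 rectangle (area 312.50 mm²); Taking the first minus the rest: starting from the 28×7 cube (196.00 mm²), the 25×12.5 cube at (13.5, 8.5) misses the remaining region (no effect) — area = 196.00 mm². Overall, the cross-section is a single solid region. Net area = 196.00 mm².

196.00 mm²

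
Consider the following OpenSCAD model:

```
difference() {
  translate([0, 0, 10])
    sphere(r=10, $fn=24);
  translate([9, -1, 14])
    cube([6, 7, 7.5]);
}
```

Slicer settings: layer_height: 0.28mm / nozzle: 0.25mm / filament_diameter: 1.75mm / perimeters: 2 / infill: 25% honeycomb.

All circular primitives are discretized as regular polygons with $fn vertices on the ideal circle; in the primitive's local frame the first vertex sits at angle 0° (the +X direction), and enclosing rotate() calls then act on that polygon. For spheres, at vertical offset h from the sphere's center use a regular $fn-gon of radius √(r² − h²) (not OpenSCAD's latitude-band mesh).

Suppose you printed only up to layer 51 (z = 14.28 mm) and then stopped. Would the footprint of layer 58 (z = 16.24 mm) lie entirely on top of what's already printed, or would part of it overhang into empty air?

entirely on top

Compare the two slices. At z = 14.28: the r=10 sphere slices to a regular 24-gon of circumradius 9.038 (√(r²−h²) with h=4.28 from center) (area = (24/2)·9.038²·sin(360°/24) = 253.69 mm²); the cube at (9, -1) (footprint 6×7) is included at this height (area 42.00 mm²); Taking the first minus the rest: starting from the r=10 sphere (253.69 mm²), the 6×7 cube at (9, -1) partially overlaps it — only the 0.01 mm² overlap (of its 42.00 mm²) is removed, clipping the outline — area = 253.68 mm². At z = 16.24: the r=10 sphere contributes a regular 24-gon of circumradius √(10²−6.24²) = 7.814 (area = (24/2)·7.814²·sin(360°/24) = 189.65 mm²); the cube at (9, -1) (footprint 6×7) is included at this height (area 42.00 mm²); After the difference (first − rest): starting from the r=10 sphere (189.65 mm²), the 6×7 cube at (9, -1) misses the remaining region (no effect) — area = 189.65 mm². Checking containment: the cross-section at z = 16.24 is a subset of the cross-section at z = 14.28.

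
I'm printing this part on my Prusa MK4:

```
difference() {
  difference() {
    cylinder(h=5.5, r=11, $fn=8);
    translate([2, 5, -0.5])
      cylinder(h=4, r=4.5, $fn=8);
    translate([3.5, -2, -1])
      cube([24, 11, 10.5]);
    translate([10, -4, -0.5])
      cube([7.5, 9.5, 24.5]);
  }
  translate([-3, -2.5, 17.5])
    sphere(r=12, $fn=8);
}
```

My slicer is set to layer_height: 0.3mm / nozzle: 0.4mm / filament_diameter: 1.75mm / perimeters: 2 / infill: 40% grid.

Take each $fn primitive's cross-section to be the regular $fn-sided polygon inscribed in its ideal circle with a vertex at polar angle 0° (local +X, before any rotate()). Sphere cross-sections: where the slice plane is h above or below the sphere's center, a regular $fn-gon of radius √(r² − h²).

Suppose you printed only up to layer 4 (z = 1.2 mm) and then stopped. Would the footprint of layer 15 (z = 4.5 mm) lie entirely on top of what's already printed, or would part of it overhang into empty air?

part overhangs

Compare the two slices. At z = 1.2: the r=11 cylinder contributes a regular 8-gon of circumradius 11 (area = (8/2)·11.000²·sin(360°/8) = 342.24 mm²); the cylinder at (2, 5): section is a regular 8-gon, circumradius r=4.5 (area = (8/2)·4.500²·sin(360°/8) = 57.28 mm²); the cube at (3.5, -2) (footprint 24×11) is included at this height (area 264.00 mm²); the cube at (10, -4) (footprint 7.5×9.5) is included at this height (area 71.25 mm²); After the difference (first − rest): starting from the r=11 cylinder (342.24 mm²), the r=4.5 cylinder at (2, 5) lies wholly inside it (removes its full 57.28 mm² and its 27.55 mm outline becomes a hole wall); the 24×11 cube at (3.5, -2) partially overlaps it — only the 47.33 mm² overlap (of its 264.00 mm²) is removed, clipping the outline; the 7.5×9.5 cube at (10, -4) partially overlaps it — only the 0.04 mm² overlap (of its 71.25 mm²) is removed, clipping the outline — area = 237.60 mm²; the sphere at (-3, -2.5) is absent (|z−center|=16.300 > r=12); Subtracting the remaining from the first: none of the subtracted shapes is present at this height, so the result so far is unchanged — area = 237.60 mm². At z = 4.5: the r=11 cylinder contributes a regular 8-gon of circumradius 11 (area = (8/2)·11.000²·sin(360°/8) = 342.24 mm²); the cylinder at (2, 5) is absent (z outside [-0.5, 3.5]); the cube at (3.5, -2) is present — its section is the full 24×11 rectangle (area 264.00 mm²); the 7.5×9.5 cube at (10, -4) contributes its full rectangle (area 71.25 mm²); Taking the first minus the rest: starting from the r=11 cylinder (342.24 mm²), the 24×11 cube at (3.5, -2) partially overlaps it — only the 63.40 mm² overlap (of its 264.00 mm²) is removed, clipping the outline; the 7.5×9.5 cube at (10, -4) partially overlaps it — only the 0.04 mm² overlap (of its 71.25 mm²) is removed, clipping the outline — area = 278.80 mm²; the sphere at (-3, -2.5) is absent (|z−center|=13.000 > r=12); After the difference (first − rest): none of the subtracted shapes is present at this height, so that combined region is unchanged — area = 278.80 mm². Checking containment: at z = 4.5 the cross-section extends beyond the z = 1.2 cross-section by about 41.21 mm².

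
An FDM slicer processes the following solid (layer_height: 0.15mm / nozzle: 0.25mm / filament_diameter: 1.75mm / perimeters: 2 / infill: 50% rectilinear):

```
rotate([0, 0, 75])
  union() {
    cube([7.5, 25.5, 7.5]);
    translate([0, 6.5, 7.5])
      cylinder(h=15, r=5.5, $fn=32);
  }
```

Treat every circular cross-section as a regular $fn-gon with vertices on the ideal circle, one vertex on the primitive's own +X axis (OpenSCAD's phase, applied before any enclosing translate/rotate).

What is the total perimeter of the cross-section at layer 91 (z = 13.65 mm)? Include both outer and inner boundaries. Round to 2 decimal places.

At z = 13.65 mm: the cube is absent (z outside [0, 7.5]); the r=5.5 cylinder at (0, 6.5) gives a regular 32-gon of circumradius 5.5 (constant along its height) (perimeter = 2·32·5.500·sin(180°/32) = 34.50 mm); Combining (union): only the r=5.5 cylinder at (0, 6.5) is present, so the union is just that shape — boundary = 34.50 mm; (rotated 75° about Z; rotation is an isometry so areas/perimeters/island counts are preserved). Overall, the cross-section is a single solid region. Total boundary length (outer) = 34.50 mm.

34.50 mm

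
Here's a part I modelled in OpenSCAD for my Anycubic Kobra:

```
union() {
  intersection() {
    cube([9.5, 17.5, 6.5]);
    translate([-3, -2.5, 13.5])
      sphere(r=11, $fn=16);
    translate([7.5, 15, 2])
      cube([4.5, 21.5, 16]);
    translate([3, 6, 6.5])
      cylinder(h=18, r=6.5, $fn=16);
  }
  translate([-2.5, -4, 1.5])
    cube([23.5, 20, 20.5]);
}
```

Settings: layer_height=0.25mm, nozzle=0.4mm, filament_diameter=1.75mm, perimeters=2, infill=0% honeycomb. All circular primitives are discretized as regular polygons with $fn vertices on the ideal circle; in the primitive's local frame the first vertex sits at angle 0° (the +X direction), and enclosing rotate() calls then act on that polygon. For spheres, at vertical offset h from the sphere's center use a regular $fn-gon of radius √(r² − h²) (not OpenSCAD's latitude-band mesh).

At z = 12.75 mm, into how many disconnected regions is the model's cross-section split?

At z = 12.75 mm: the cube does not reach this height (z outside [0, 6.5]); the r=11 sphere at (-3, -2.5) slices to a regular 16-gon of circumradius 10.974 (√(r²−h²) with h=0.75 from center); the 4.5×21.5 cube at (7.5, 15) contributes its full rectangle; the cylinder at (3, 6): section is a regular 16-gon, circumradius r=6.5; After intersecting: at least one operand is absent at this height, so nothing remains; the cube at (-2.5, -4) is present — its section is the full 23.5×20 rectangle; Combining (union): only the 23.5×20 cube at (-2.5, -4) is present, so the union is just that shape — 1 connected region. The result has 1 disconnected region.

1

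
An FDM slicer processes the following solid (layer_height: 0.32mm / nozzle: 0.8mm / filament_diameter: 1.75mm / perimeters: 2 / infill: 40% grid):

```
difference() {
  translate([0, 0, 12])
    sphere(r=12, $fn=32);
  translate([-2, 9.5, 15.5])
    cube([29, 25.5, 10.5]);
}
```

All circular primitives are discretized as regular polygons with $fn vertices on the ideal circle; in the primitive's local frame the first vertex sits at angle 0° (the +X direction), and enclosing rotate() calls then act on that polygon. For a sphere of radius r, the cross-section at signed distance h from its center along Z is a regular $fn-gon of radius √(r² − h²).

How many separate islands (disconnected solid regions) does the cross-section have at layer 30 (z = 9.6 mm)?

1

At z = 9.6 mm: the sphere: section is a regular 32-gon, circumradius = √(r²−h²) = √(12²−2.4²) = 11.758; the cube at (-2, 9.5) is not intersected at this z (z outside [15.5, 26]); After the difference (first − rest): none of the subtracted shapes is present at this height, so the r=12 sphere is unchanged — 1 connected region. Overall, the cross-section is a single solid region. Island count = 1.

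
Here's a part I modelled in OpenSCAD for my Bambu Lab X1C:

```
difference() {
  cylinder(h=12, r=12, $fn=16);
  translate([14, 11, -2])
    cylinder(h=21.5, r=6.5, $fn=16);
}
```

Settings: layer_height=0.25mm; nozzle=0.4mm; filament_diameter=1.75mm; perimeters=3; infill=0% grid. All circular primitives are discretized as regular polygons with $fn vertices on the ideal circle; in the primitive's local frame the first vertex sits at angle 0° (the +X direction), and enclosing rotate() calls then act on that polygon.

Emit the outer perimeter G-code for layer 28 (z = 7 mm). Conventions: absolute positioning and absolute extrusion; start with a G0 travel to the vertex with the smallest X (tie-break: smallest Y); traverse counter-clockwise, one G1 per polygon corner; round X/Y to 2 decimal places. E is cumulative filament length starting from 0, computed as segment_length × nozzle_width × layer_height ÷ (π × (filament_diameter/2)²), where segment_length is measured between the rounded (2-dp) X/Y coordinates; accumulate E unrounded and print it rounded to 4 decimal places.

At z = 7 mm: the r=12 cylinder gives a regular 16-gon of circumradius 12 (constant along its height); the r=6.5 cylinder at (14, 11) contributes a regular 16-gon of circumradius 6.5; After the difference (first − rest): starting from the r=12 cylinder, the r=6.5 cylinder at (14, 11) partially overlaps it — only the 1.21 mm² overlap (of its 129.35 mm²) is removed, clipping the outline — 1 connected region. The outline is a single polygon with 19 vertices. Extrusion per mm of travel: 0.4 × 0.25 / (π × 0.875²) = 0.041575. Accumulating E over each segment gives final E = 3.1178.

G0 X-12.00 Y0.00 Z7.00
G1 X-11.09 Y-4.59 E0.1945
G1 X-8.49 Y-8.49 E0.3894
G1 X-4.59 Y-11.09 E0.5843
G1 X0.00 Y-12.00 E0.7788
G1 X4.59 Y-11.09 E0.9734
G1 X8.49 Y-8.49 E1.1682
G1 X11.09 Y-4.59 E1.3631
G1 X12.00 Y0.00 E1.5577
G1 X11.09 Y4.59 E1.7522
G1 X10.26 Y5.83 E1.8142
G1 X9.40 Y6.40 E1.8571
G1 X7.99 Y8.51 E1.9626
G1 X7.93 Y8.86 E1.9774
G1 X4.59 Y11.09 E2.1444
G1 X0.00 Y12.00 E2.3389
G1 X-4.59 Y11.09 E2.5335
G1 X-8.49 Y8.49 E2.7283
G1 X-11.09 Y4.59 E2.9232
G1 X-12.00 Y0.00 E3.1178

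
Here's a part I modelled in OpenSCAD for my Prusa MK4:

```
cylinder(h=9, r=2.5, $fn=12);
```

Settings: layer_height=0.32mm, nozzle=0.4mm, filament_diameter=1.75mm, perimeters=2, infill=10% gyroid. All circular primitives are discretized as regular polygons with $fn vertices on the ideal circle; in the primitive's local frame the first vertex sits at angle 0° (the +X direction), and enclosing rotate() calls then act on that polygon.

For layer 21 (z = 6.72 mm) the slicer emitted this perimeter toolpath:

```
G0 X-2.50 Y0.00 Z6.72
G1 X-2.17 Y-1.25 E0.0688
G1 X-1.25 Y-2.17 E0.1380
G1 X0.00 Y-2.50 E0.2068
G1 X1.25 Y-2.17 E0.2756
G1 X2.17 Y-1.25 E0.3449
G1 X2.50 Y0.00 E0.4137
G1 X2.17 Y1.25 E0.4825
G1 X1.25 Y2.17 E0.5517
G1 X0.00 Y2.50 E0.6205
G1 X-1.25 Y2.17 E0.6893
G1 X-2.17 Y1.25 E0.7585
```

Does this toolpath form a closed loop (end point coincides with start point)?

Start point (G0): (-2.50, 0.00). End point (last G1): the path does not return to the start — open.

no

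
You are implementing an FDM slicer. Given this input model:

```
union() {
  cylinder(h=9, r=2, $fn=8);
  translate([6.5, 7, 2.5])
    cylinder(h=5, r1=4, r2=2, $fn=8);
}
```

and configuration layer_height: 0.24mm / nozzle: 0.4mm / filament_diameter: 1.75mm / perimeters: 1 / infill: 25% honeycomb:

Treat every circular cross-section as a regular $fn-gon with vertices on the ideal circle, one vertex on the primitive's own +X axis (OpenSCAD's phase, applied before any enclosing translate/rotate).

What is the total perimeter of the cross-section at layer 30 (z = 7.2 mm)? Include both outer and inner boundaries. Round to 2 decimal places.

At z = 7.2 mm: the r=2 cylinder gives a regular 8-gon of circumradius 2 (constant along its height) (perimeter = 2·8·2.000·sin(180°/8) = 12.25 mm); the cone at (6.5, 7) (r1=4→r2=2) has section circumradius 2.120 here — a regular 8-gon (perimeter = 2·8·2.120·sin(180°/8) = 12.98 mm); Taking the union: the 2 present regions are separate (no shared area or edge), so areas and boundary lengths simply add and each stays a separate island — boundary = 25.23 mm. Overall, the cross-section has 2 separate islands. Total boundary length (outer) = 25.23 mm.

25.23 mm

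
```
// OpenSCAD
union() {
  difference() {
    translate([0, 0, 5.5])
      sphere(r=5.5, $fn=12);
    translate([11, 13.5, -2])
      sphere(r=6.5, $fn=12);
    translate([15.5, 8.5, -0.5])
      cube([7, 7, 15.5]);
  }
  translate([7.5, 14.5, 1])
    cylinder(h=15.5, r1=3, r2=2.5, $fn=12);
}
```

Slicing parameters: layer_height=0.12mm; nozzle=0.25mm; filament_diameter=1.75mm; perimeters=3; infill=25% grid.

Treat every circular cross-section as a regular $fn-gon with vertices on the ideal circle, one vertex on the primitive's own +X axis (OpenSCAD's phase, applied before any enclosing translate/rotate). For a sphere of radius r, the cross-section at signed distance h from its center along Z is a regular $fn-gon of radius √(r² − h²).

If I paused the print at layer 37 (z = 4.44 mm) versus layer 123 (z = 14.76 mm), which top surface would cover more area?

Layer 37 (z = 4.44): the r=5.5 sphere slices to a regular 12-gon of circumradius 5.397 (√(r²−h²) with h=1.06 from center) (area = (12/2)·5.397²·sin(360°/12) = 87.38 mm²); the r=6.5 sphere at (11, 13.5) slices to a regular 12-gon of circumradius 0.881 (√(r²−h²) with h=6.44 from center) (area = (12/2)·0.881²·sin(360°/12) = 2.33 mm²); the cube at (15.5, 8.5) is present — its section is the full 7×7 rectangle (area 49.00 mm²); Taking the first minus the rest: starting from the r=5.5 sphere (87.38 mm²), the r=6.5 sphere at (11, 13.5) misses the remaining region (no effect); the 7×7 cube at (15.5, 8.5) misses the remaining region (no effect) — area = 87.38 mm²; the cone at (7.5, 14.5) (r1=3→r2=2.5) has section circumradius 2.889 here — a regular 12-gon (area = (12/2)·2.889²·sin(360°/12) = 25.04 mm²); Taking the union: the 2 present regions are separate (no shared area or edge), so areas and boundary lengths simply add and each stays a separate island — area = 112.42 mm². So its area = 112.42 mm². Layer 123 (z = 14.76): the sphere does not reach this height (|z−center|=9.260 > r=5.5); the sphere at (11, 13.5) is not intersected at this z (|z−center|=16.760 > r=6.5); the cube at (15.5, 8.5) is present — its section is the full 7×7 rectangle (area 49.00 mm²); Subtracting the remaining from the first: the first operand is absent here, so nothing remains; the cone at (7.5, 14.5) contributes a regular 12-gon of circumradius 2.556 (interpolated between r1=3 and r2=2.5 at t=0.888) (area = (12/2)·2.556²·sin(360°/12) = 19.60 mm²); Taking the union: only the cone at (7.5, 14.5) is present, so the union is just that shape — area = 19.60 mm². So its area = 19.60 mm². Layer 37 is larger (112.42 vs 19.60 mm²).

layer 37 (z = 4.44 mm)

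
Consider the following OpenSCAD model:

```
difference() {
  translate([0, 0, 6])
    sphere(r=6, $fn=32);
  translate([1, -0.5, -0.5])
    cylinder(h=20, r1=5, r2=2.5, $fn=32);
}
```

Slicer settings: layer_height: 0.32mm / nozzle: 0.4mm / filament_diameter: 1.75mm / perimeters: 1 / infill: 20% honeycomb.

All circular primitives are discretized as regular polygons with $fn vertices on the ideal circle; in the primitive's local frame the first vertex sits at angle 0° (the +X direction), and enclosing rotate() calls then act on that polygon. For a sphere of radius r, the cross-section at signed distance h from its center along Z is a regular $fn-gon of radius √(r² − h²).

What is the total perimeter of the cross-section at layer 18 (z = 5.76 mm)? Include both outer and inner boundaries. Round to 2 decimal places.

64.07 mm

At z = 5.76 mm: the r=6 sphere contributes a regular 32-gon of circumradius √(6²−0.24²) = 5.995 (perimeter = 2·32·5.995·sin(180°/32) = 37.61 mm); the cone at (1, -0.5) (r1=5→r2=2.5) has section circumradius 4.218 here — a regular 32-gon (perimeter = 2·32·4.218·sin(180°/32) = 26.46 mm); After the difference (first − rest): starting from the r=6 sphere, the cone at (1, -0.5) lies wholly inside it (removes its full 55.52 mm² and its 26.46 mm outline becomes a hole wall) — boundary (outer + 1 inner loop) = 64.07 mm. Overall, the cross-section is one region with 1 hole. Total boundary length (outer + inner) = 64.07 mm.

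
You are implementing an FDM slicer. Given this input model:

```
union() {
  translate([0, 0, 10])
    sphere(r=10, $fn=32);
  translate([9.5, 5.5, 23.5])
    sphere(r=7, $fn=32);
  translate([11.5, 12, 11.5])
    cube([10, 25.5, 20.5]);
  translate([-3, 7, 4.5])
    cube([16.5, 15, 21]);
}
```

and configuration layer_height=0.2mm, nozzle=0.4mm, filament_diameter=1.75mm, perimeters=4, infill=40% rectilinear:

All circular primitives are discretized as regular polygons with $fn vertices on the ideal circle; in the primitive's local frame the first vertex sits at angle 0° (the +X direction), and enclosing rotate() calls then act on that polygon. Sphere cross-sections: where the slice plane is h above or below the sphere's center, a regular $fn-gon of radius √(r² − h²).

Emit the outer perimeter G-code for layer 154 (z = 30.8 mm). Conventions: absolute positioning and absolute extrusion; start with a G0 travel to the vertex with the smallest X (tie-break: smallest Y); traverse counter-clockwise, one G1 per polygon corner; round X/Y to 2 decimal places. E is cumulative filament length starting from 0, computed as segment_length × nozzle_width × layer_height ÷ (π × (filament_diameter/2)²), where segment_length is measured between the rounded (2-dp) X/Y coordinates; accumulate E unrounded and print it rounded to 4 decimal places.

G0 X11.50 Y12.00 Z30.80
G1 X21.50 Y12.00 E0.3326
G1 X21.50 Y37.50 E1.1807
G1 X11.50 Y37.50 E1.5133
G1 X11.50 Y12.00 E2.3615

At z = 30.8 mm: the sphere does not reach this height (|z−center|=20.800 > r=10); the sphere at (9.5, 5.5) is not intersected at this z (|z−center|=7.300 > r=7); the cube at (11.5, 12) is present — its section is the full 10×25.5 rectangle; the cube at (-3, 7) does not reach this height (z outside [4.5, 25.5]); Taking the union: only the 10×25.5 cube at (11.5, 12) is present, so the union is just that shape — 1 connected region. The outline is a single polygon with 4 vertices. Extrusion per mm of travel: 0.4 × 0.2 / (π × 0.875²) = 0.033260. Accumulating E over each segment gives final E = 2.3615.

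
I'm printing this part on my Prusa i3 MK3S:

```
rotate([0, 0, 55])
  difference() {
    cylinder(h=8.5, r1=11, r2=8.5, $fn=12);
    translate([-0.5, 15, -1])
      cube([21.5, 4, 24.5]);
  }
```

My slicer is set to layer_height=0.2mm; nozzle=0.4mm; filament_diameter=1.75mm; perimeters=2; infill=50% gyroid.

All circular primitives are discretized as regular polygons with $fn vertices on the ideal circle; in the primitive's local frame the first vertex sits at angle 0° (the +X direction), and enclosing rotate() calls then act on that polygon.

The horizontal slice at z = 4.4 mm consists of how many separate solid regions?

At z = 4.4 mm: the cone contributes a regular 12-gon of circumradius 9.706 (interpolated between r1=11 and r2=8.5 at t=0.518); the 21.5×4 cube at (-0.5, 15) contributes its full rectangle; Taking the first minus the rest: starting from the cone, the 21.5×4 cube at (-0.5, 15) misses the remaining region (no effect) — 1 connected region; (whole slice rotated 55° about Z — lengths, areas and connectivity unchanged). The result has 1 disconnected region.

1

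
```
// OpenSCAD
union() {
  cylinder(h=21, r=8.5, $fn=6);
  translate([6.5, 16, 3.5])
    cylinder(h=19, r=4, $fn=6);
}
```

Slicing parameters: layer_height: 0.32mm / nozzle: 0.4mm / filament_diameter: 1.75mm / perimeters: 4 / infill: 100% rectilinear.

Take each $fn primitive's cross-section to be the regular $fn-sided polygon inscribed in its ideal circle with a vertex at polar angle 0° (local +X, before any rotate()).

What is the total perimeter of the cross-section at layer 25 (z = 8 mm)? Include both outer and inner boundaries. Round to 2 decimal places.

At z = 8 mm: the r=8.5 cylinder gives a regular 6-gon of circumradius 8.5 (constant along its height) (perimeter = 2·6·8.500·sin(180°/6) = 51.00 mm); the cylinder at (6.5, 16): section is a regular 6-gon, circumradius r=4 (perimeter = 2·6·4.000·sin(180°/6) = 24.00 mm); Merging all regions: the 2 present regions are separate (no shared area or edge), so areas and boundary lengths simply add and each stays a separate island — boundary = 75.00 mm. Overall, the cross-section has 2 separate islands. Total boundary length (outer) = 75.00 mm.

75.00 mm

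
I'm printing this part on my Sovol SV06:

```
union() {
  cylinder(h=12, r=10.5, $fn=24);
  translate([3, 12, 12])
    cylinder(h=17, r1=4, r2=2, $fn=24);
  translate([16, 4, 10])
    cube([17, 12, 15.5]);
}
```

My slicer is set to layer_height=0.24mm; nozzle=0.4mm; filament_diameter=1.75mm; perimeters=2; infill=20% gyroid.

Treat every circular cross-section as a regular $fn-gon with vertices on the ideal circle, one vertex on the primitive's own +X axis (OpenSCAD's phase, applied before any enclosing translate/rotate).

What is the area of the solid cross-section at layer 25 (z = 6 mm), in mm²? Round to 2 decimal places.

At z = 6 mm: the r=10.5 cylinder gives a regular 24-gon of circumradius 10.5 (constant along its height) (area = (24/2)·10.500²·sin(360°/24) = 342.42 mm²); the cone at (3, 12) is not intersected at this z (z outside [12, 29]); the cube at (16, 4) is absent (z outside [10, 25.5]); Merging all regions: only the r=10.5 cylinder is present, so the union is just that shape — area = 342.42 mm². Overall, the cross-section is a single solid region. Net area = 342.42 mm².

342.42 mm²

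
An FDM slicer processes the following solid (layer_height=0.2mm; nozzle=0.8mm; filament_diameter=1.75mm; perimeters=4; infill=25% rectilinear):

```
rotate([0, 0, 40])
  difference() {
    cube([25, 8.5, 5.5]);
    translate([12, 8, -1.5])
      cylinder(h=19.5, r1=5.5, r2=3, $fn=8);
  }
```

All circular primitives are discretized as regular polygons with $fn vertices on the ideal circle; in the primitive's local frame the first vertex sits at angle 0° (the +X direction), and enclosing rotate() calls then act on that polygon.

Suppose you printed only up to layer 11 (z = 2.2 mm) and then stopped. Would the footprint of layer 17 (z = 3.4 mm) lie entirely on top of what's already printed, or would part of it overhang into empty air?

Compare the two slices. At z = 2.2: the 25×8.5 cube contributes its full rectangle (area 212.50 mm²); the cone at (12, 8): at t=0.190 of its height the radius interpolates to r₁+(r₂−r₁)t = 5.026, giving a regular 8-gon of that circumradius (area = (8/2)·5.026²·sin(360°/8) = 71.44 mm²); Taking the first minus the rest: starting from the 25×8.5 cube (212.50 mm²), the cone at (12, 8) partially overlaps it — only the 40.64 mm² overlap (of its 71.44 mm²) is removed, clipping the outline — area = 171.86 mm²; (rotated 40° about Z; rotation is an isometry so areas/perimeters/island counts are preserved). At z = 3.4: the cube (footprint 25×8.5) is included at this height (area 212.50 mm²); the cone at (12, 8) (r1=5.5→r2=3) has section circumradius 4.872 here — a regular 8-gon (area = (8/2)·4.872²·sin(360°/8) = 67.13 mm²); Subtracting the remaining from the first: starting from the 25×8.5 cube (212.50 mm²), the cone at (12, 8) partially overlaps it — only the 38.33 mm² overlap (of its 67.13 mm²) is removed, clipping the outline — area = 174.17 mm²; (rotated 40° about Z; rotation is an isometry so areas/perimeters/island counts are preserved). Checking containment: at z = 3.4 the cross-section extends beyond the z = 2.2 cross-section by about 2.31 mm².

part overhangs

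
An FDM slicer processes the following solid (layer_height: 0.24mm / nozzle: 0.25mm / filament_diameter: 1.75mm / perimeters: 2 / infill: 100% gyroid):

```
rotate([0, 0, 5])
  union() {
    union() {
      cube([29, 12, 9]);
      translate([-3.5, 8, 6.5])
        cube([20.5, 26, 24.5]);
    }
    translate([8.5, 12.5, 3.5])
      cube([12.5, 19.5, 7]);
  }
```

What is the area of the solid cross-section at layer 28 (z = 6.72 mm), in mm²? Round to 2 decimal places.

891.00 mm²

At z = 6.72 mm: the 29×12 cube contributes its full rectangle (area 348.00 mm²); the cube at (-3.5, 8) (footprint 20.5×26) is included at this height (area 533.00 mm²); Taking the union: the regions partially overlap — summed areas 881.00 mm² minus the doubly-counted overlap 68.00 mm² gives 813.00 mm² — area = 813.00 mm²; the 12.5×19.5 cube at (8.5, 12.5) contributes its full rectangle (area 243.75 mm²); Merging all regions: the regions partially overlap — summed areas 1056.75 mm² minus the doubly-counted overlap 165.75 mm² gives 891.00 mm² — area = 891.00 mm²; (whole slice rotated 5° about Z — lengths, areas and connectivity unchanged). Overall, the cross-section is a single solid region. Net area = 891.00 mm².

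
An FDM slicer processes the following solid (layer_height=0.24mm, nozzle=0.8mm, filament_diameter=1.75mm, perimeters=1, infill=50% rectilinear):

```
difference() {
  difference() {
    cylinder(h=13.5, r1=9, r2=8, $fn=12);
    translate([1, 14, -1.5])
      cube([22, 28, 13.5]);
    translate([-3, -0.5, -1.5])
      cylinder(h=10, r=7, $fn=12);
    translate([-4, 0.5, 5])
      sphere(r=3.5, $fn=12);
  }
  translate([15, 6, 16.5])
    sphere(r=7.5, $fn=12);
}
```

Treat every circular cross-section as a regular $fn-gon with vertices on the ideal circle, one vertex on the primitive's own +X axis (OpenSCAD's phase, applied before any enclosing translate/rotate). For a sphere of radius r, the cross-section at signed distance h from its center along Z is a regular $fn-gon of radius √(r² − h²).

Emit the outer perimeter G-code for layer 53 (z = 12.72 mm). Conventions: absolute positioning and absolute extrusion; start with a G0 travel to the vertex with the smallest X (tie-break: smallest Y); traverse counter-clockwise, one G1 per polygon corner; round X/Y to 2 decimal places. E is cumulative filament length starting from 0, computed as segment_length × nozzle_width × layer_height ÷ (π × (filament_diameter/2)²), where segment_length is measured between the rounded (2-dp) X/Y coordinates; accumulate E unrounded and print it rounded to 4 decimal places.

At z = 12.72 mm: the cone (r1=9→r2=8) has section circumradius 8.058 here — a regular 12-gon; the cube at (1, 14) is absent (z outside [-1.5, 12]); the cylinder at (-3, -0.5) is not intersected at this z (z outside [-1.5, 8.5]); the sphere at (-4, 0.5) is not intersected at this z (|z−center|=7.720 > r=3.5); Taking the first minus the rest: none of the subtracted shapes is present at this height, so the cone is unchanged — 1 connected region; the r=7.5 sphere at (15, 6) contributes a regular 12-gon of circumradius √(7.5²−3.78²) = 6.478; Taking the first minus the rest: starting from that combined region, the r=7.5 sphere at (15, 6) misses the remaining region (no effect) — 1 connected region. The outline is a single polygon with 12 vertices. Extrusion per mm of travel: 0.8 × 0.24 / (π × 0.875²) = 0.079824. Accumulating E over each segment gives final E = 3.9964.

G0 X-8.06 Y0.00 Z12.72
G1 X-6.98 Y-4.03 E0.3330
G1 X-4.03 Y-6.98 E0.6661
G1 X0.00 Y-8.06 E0.9991
G1 X4.03 Y-6.98 E1.3322
G1 X6.98 Y-4.03 E1.6652
G1 X8.06 Y0.00 E1.9982
G1 X6.98 Y4.03 E2.3313
G1 X4.03 Y6.98 E2.6643
G1 X0.00 Y8.06 E2.9973
G1 X-4.03 Y6.98 E3.3304
G1 X-6.98 Y4.03 E3.6634
G1 X-8.06 Y0.00 E3.9964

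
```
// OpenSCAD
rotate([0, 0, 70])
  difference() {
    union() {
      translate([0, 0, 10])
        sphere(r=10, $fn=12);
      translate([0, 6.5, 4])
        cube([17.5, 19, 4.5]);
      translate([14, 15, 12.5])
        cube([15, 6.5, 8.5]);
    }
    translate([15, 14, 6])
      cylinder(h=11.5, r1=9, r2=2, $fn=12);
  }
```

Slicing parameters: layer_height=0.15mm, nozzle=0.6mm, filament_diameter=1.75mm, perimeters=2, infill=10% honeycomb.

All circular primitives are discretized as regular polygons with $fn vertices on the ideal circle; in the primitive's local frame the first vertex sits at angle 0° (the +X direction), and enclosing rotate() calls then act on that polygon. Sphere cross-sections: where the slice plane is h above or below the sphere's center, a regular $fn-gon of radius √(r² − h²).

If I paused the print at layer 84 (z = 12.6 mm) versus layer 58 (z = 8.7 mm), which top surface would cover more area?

Layer 84 (z = 12.6): the r=10 sphere contributes a regular 12-gon of circumradius √(10²−2.6²) = 9.656 (area = (12/2)·9.656²·sin(360°/12) = 279.72 mm²); the cube at (0, 6.5) is absent (z outside [4, 8.5]); the 15×6.5 cube at (14, 15) contributes its full rectangle (area 97.50 mm²); Taking the union: the 2 present regions are separate (no shared area or edge), so areas and boundary lengths simply add and each stays a separate island — area = 377.22 mm²; the cone at (15, 14) (r1=9→r2=2) has section circumradius 4.983 here — a regular 12-gon (area = (12/2)·4.983²·sin(360°/12) = 74.48 mm²); After the difference (first − rest): starting from the result so far (377.22 mm²), the cone at (15, 14) partially overlaps it — only the 17.62 mm² overlap (of its 74.48 mm²) is removed, clipping the outline — area = 359.60 mm²; (whole slice rotated 70° about Z — lengths, areas and connectivity unchanged). So its area = 359.60 mm². Layer 58 (z = 8.7): the sphere: section is a regular 12-gon, circumradius = √(r²−h²) = √(10²−1.3²) = 9.915 (area = (12/2)·9.915²·sin(360°/12) = 294.93 mm²); the cube at (0, 6.5) is absent (z outside [4, 8.5]); the cube at (14, 15) is not intersected at this z (z outside [12.5, 21]); Combining (union): only the r=10 sphere is present, so the union is just that shape — area = 294.93 mm²; the cone at (15, 14): at t=0.235 of its height the radius interpolates to r₁+(r₂−r₁)t = 7.357, giving a regular 12-gon of that circumradius (area = (12/2)·7.357²·sin(360°/12) = 162.36 mm²); Taking the first minus the rest: starting from the result so far (294.93 mm²), the cone at (15, 14) misses the remaining region (no effect) — area = 294.93 mm²; (whole slice rotated 70° about Z — lengths, areas and connectivity unchanged). So its area = 294.93 mm². Layer 84 is larger (359.60 vs 294.93 mm²).

layer 84 (z = 12.6 mm)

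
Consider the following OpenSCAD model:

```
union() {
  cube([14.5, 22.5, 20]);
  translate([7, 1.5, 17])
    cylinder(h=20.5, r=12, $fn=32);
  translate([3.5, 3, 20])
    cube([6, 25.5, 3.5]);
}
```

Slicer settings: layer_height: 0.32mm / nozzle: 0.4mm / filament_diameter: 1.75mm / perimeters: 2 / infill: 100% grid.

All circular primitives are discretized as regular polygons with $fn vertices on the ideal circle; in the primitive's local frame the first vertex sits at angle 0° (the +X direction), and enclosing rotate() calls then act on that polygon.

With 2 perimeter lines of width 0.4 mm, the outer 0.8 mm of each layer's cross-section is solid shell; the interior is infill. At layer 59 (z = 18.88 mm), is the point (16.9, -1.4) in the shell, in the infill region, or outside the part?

At z = 18.88 mm: the 14.5×22.5 cube contributes its full rectangle; the cylinder at (7, 1.5): section is a regular 32-gon, circumradius r=12; the cube at (3.5, 3) is absent (z outside [20, 23.5]); Merging all regions: the regions partially overlap (shared area 183.86 mm²), so overlapping operands fuse into one piece — 1 connected region. Overall, the cross-section is a single solid region. The nearest boundary edge runs (18.77, -0.84)→(18.09, -3.09); distance from the point to it = 1.63 mm. The point is inside the cross-section and 1.63 mm from the nearest boundary — more than the 0.8 mm shell width (2 × 0.4), so it's in the infill interior.

infill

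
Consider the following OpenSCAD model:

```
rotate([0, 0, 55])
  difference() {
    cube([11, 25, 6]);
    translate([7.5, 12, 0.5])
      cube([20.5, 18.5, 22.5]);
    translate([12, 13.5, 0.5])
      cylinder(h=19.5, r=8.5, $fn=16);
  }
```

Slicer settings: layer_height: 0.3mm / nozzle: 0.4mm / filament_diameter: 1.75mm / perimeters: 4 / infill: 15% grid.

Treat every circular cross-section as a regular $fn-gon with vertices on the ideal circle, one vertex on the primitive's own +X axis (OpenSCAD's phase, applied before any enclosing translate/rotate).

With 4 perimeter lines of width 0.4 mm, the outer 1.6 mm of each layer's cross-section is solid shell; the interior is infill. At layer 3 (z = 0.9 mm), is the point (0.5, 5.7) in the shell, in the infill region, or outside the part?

At z = 0.9 mm: the cube is present — its section is the full 11×25 rectangle; the cube at (7.5, 12) is present — its section is the full 20.5×18.5 rectangle; the r=8.5 cylinder at (12, 13.5) gives a regular 16-gon of circumradius 8.5 (constant along its height); Subtracting the remaining from the first: starting from the 11×25 cube, the 20.5×18.5 cube at (7.5, 12) partially overlaps it — only the 45.50 mm² overlap (of its 379.25 mm²) is removed, clipping the outline; the r=8.5 cylinder at (12, 13.5) partially overlaps it — only the 61.07 mm² overlap (of its 221.19 mm²) is removed, clipping the outline — 1 connected region; (rotated 55° about Z; rotation is an isometry so areas/perimeters/island counts are preserved). Overall, the cross-section is a single solid region. Undo the 55° rotation: the query point maps to (4.956, 2.860) in the un-rotated model frame. The nearest boundary edge runs (11.00, 0.00)→(0.00, 0.00); distance from the point to it = 2.86 mm. The point is inside the cross-section and 2.86 mm from the nearest boundary — more than the 1.6 mm shell width (4 × 0.4), so it's in the infill interior.

infill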